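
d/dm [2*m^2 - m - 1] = 4*m - 1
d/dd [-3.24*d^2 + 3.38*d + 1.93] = 3.38 - 6.48*d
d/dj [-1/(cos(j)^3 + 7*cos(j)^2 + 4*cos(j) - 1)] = (3*sin(j)^2 - 14*cos(j) - 7)*sin(j)/(cos(j)^3 + 7*cos(j)^2 + 4*cos(j) - 1)^2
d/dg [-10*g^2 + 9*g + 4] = 9 - 20*g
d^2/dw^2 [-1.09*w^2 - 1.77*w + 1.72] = -2.18000000000000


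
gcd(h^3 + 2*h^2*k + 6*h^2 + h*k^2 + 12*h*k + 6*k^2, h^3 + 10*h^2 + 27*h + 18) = h + 6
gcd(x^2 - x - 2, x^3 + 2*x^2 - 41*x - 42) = x + 1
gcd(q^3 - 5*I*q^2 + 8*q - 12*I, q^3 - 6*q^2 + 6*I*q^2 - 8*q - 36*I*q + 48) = q + 2*I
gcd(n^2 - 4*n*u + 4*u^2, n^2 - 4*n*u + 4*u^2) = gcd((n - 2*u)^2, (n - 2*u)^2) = n^2 - 4*n*u + 4*u^2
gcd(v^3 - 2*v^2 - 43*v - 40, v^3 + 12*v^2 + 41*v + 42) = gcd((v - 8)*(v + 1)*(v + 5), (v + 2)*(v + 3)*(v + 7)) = 1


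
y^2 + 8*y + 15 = (y + 3)*(y + 5)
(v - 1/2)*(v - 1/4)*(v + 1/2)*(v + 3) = v^4 + 11*v^3/4 - v^2 - 11*v/16 + 3/16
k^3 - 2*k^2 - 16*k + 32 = (k - 4)*(k - 2)*(k + 4)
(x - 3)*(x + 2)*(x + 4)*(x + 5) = x^4 + 8*x^3 + 5*x^2 - 74*x - 120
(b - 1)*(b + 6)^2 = b^3 + 11*b^2 + 24*b - 36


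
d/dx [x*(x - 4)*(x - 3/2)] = 3*x^2 - 11*x + 6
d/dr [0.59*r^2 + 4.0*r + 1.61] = 1.18*r + 4.0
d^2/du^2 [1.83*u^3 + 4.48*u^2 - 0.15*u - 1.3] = 10.98*u + 8.96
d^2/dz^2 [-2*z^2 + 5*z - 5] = -4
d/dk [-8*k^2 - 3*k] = -16*k - 3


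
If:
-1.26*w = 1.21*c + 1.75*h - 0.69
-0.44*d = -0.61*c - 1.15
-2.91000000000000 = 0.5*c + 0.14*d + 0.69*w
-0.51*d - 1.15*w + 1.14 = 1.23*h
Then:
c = -1.41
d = 0.66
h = 3.77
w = -3.33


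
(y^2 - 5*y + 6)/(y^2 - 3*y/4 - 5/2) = 4*(y - 3)/(4*y + 5)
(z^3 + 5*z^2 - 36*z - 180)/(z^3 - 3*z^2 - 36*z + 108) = (z + 5)/(z - 3)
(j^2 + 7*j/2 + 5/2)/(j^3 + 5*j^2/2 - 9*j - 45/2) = (j + 1)/(j^2 - 9)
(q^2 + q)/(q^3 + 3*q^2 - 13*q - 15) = q/(q^2 + 2*q - 15)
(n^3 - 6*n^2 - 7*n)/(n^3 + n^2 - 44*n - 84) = n*(n + 1)/(n^2 + 8*n + 12)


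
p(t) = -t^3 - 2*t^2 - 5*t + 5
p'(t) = -3*t^2 - 4*t - 5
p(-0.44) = 6.90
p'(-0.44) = -3.82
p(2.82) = -47.43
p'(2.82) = -40.14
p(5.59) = -260.12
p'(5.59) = -121.10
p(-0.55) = 7.31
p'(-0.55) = -3.71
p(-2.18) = 16.76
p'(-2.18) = -10.54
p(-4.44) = 75.30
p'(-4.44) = -46.38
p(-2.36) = 18.81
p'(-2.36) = -12.27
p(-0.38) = 6.67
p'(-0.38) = -3.91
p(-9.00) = 617.00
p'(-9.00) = -212.00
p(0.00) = 5.00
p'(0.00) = -5.00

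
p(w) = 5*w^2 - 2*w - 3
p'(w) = 10*w - 2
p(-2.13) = 23.94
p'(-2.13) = -23.30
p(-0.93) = 3.18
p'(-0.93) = -11.30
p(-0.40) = -1.40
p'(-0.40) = -6.00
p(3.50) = 51.25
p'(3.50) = 33.00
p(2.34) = 19.70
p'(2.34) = 21.40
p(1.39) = 3.88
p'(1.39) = 11.90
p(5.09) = 116.36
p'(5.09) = 48.90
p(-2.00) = 21.00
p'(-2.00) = -22.00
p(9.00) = 384.00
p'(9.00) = 88.00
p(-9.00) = 420.00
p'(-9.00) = -92.00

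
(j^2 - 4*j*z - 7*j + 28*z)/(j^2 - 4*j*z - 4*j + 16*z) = (j - 7)/(j - 4)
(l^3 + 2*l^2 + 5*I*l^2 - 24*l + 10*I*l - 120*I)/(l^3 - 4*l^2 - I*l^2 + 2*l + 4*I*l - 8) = (l^2 + l*(6 + 5*I) + 30*I)/(l^2 - I*l + 2)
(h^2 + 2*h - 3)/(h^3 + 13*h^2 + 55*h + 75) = (h - 1)/(h^2 + 10*h + 25)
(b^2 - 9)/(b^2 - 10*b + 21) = (b + 3)/(b - 7)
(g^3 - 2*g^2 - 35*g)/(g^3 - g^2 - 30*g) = (g - 7)/(g - 6)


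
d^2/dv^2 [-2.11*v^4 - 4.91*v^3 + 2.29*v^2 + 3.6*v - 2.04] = -25.32*v^2 - 29.46*v + 4.58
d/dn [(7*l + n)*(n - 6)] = 7*l + 2*n - 6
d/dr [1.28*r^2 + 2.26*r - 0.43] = 2.56*r + 2.26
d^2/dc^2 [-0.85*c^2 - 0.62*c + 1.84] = -1.70000000000000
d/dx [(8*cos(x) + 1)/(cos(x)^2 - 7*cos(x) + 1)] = (8*cos(x)^2 + 2*cos(x) - 15)*sin(x)/(sin(x)^2 + 7*cos(x) - 2)^2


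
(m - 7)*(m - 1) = m^2 - 8*m + 7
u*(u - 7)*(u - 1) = u^3 - 8*u^2 + 7*u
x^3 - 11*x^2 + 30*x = x*(x - 6)*(x - 5)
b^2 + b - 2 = (b - 1)*(b + 2)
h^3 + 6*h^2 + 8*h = h*(h + 2)*(h + 4)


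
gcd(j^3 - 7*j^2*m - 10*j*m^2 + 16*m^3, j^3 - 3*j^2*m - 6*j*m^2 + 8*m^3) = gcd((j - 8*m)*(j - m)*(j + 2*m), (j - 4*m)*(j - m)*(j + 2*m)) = j^2 + j*m - 2*m^2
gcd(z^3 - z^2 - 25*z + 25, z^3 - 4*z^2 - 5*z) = z - 5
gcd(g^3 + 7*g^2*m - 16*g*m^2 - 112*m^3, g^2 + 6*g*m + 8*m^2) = g + 4*m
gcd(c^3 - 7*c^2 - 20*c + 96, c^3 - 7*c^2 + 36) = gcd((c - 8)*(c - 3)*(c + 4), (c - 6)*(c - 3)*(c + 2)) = c - 3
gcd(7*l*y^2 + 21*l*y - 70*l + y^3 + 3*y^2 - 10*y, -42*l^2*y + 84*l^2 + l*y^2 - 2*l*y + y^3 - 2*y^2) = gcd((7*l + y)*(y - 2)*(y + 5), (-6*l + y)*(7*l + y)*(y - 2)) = 7*l*y - 14*l + y^2 - 2*y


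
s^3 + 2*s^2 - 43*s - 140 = (s - 7)*(s + 4)*(s + 5)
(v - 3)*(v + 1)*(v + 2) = v^3 - 7*v - 6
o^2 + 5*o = o*(o + 5)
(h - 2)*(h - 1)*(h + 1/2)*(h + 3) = h^4 + h^3/2 - 7*h^2 + 5*h/2 + 3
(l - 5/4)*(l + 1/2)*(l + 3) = l^3 + 9*l^2/4 - 23*l/8 - 15/8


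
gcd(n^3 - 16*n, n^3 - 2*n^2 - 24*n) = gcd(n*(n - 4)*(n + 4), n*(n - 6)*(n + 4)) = n^2 + 4*n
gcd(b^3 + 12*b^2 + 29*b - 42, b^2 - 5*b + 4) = b - 1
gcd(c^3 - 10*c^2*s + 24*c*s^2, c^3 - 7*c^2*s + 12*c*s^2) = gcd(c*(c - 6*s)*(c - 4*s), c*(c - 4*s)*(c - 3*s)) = -c^2 + 4*c*s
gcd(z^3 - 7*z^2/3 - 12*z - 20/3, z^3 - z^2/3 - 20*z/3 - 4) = z^2 + 8*z/3 + 4/3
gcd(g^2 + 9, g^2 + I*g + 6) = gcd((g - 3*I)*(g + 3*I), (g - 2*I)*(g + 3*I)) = g + 3*I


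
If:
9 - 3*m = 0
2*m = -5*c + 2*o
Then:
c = 2*o/5 - 6/5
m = 3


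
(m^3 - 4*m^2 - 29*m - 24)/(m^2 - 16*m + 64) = (m^2 + 4*m + 3)/(m - 8)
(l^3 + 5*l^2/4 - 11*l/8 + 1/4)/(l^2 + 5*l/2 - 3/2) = (4*l^2 + 7*l - 2)/(4*(l + 3))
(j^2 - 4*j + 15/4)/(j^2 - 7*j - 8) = (-j^2 + 4*j - 15/4)/(-j^2 + 7*j + 8)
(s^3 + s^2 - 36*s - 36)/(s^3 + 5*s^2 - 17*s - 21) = (s^2 - 36)/(s^2 + 4*s - 21)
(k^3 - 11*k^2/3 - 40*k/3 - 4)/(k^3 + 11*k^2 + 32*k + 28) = (k^2 - 17*k/3 - 2)/(k^2 + 9*k + 14)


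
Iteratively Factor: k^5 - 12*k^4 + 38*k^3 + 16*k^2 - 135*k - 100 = (k + 1)*(k^4 - 13*k^3 + 51*k^2 - 35*k - 100) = (k + 1)^2*(k^3 - 14*k^2 + 65*k - 100) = (k - 5)*(k + 1)^2*(k^2 - 9*k + 20) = (k - 5)^2*(k + 1)^2*(k - 4)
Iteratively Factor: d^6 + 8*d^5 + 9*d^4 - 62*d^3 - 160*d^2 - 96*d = (d)*(d^5 + 8*d^4 + 9*d^3 - 62*d^2 - 160*d - 96) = d*(d + 1)*(d^4 + 7*d^3 + 2*d^2 - 64*d - 96) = d*(d - 3)*(d + 1)*(d^3 + 10*d^2 + 32*d + 32) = d*(d - 3)*(d + 1)*(d + 4)*(d^2 + 6*d + 8) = d*(d - 3)*(d + 1)*(d + 4)^2*(d + 2)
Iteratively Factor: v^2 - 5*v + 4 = (v - 1)*(v - 4)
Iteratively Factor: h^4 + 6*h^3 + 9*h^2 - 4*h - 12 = (h + 3)*(h^3 + 3*h^2 - 4) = (h - 1)*(h + 3)*(h^2 + 4*h + 4) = (h - 1)*(h + 2)*(h + 3)*(h + 2)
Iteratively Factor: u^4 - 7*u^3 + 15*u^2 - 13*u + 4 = (u - 1)*(u^3 - 6*u^2 + 9*u - 4) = (u - 4)*(u - 1)*(u^2 - 2*u + 1) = (u - 4)*(u - 1)^2*(u - 1)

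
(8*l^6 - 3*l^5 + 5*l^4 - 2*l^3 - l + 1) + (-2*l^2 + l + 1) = 8*l^6 - 3*l^5 + 5*l^4 - 2*l^3 - 2*l^2 + 2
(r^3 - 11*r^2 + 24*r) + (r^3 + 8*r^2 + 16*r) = 2*r^3 - 3*r^2 + 40*r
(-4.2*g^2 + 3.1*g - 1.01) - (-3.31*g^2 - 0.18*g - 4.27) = -0.89*g^2 + 3.28*g + 3.26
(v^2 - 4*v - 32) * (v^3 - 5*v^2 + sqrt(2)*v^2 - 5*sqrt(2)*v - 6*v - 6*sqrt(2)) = v^5 - 9*v^4 + sqrt(2)*v^4 - 18*v^3 - 9*sqrt(2)*v^3 - 18*sqrt(2)*v^2 + 184*v^2 + 192*v + 184*sqrt(2)*v + 192*sqrt(2)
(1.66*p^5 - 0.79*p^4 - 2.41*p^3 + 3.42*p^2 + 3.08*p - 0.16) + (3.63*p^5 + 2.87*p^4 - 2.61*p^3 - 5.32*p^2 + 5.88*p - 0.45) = 5.29*p^5 + 2.08*p^4 - 5.02*p^3 - 1.9*p^2 + 8.96*p - 0.61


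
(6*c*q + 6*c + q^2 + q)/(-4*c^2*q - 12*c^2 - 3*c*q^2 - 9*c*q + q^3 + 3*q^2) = (6*c*q + 6*c + q^2 + q)/(-4*c^2*q - 12*c^2 - 3*c*q^2 - 9*c*q + q^3 + 3*q^2)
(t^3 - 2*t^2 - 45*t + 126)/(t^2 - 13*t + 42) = (t^2 + 4*t - 21)/(t - 7)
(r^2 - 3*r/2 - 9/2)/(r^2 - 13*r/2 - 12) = (r - 3)/(r - 8)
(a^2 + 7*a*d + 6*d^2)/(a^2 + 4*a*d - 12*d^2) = (a + d)/(a - 2*d)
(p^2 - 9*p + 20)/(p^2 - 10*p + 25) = (p - 4)/(p - 5)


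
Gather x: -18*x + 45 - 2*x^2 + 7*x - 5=-2*x^2 - 11*x + 40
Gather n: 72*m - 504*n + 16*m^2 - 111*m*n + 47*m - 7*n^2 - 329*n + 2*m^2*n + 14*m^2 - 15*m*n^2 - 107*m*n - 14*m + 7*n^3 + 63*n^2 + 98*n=30*m^2 + 105*m + 7*n^3 + n^2*(56 - 15*m) + n*(2*m^2 - 218*m - 735)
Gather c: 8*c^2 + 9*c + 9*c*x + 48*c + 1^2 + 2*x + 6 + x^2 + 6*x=8*c^2 + c*(9*x + 57) + x^2 + 8*x + 7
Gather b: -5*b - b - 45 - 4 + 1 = -6*b - 48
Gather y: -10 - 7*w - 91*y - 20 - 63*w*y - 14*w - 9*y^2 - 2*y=-21*w - 9*y^2 + y*(-63*w - 93) - 30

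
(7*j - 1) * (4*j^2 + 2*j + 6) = 28*j^3 + 10*j^2 + 40*j - 6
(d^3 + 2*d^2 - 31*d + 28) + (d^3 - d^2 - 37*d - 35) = 2*d^3 + d^2 - 68*d - 7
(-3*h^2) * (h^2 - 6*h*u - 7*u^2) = -3*h^4 + 18*h^3*u + 21*h^2*u^2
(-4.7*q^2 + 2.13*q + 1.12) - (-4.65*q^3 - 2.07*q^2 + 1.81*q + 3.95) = 4.65*q^3 - 2.63*q^2 + 0.32*q - 2.83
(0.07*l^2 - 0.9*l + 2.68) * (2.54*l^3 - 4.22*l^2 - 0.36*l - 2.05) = 0.1778*l^5 - 2.5814*l^4 + 10.58*l^3 - 11.1291*l^2 + 0.8802*l - 5.494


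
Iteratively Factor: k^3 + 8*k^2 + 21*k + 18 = (k + 3)*(k^2 + 5*k + 6) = (k + 3)^2*(k + 2)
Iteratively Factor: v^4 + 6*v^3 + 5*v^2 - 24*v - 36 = (v - 2)*(v^3 + 8*v^2 + 21*v + 18) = (v - 2)*(v + 3)*(v^2 + 5*v + 6) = (v - 2)*(v + 2)*(v + 3)*(v + 3)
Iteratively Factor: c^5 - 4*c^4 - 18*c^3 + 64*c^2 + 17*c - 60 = (c + 1)*(c^4 - 5*c^3 - 13*c^2 + 77*c - 60) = (c - 5)*(c + 1)*(c^3 - 13*c + 12) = (c - 5)*(c - 1)*(c + 1)*(c^2 + c - 12) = (c - 5)*(c - 3)*(c - 1)*(c + 1)*(c + 4)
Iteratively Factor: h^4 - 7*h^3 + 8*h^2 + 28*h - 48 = (h - 3)*(h^3 - 4*h^2 - 4*h + 16) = (h - 4)*(h - 3)*(h^2 - 4) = (h - 4)*(h - 3)*(h + 2)*(h - 2)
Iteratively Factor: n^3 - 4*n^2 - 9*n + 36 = (n + 3)*(n^2 - 7*n + 12) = (n - 3)*(n + 3)*(n - 4)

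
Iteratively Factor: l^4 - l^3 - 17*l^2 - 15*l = (l + 1)*(l^3 - 2*l^2 - 15*l) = (l - 5)*(l + 1)*(l^2 + 3*l) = l*(l - 5)*(l + 1)*(l + 3)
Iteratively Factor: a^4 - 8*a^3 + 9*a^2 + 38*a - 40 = (a - 4)*(a^3 - 4*a^2 - 7*a + 10) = (a - 4)*(a - 1)*(a^2 - 3*a - 10) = (a - 4)*(a - 1)*(a + 2)*(a - 5)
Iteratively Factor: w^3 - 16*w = (w)*(w^2 - 16) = w*(w - 4)*(w + 4)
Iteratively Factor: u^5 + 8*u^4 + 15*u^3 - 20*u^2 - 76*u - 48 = (u + 2)*(u^4 + 6*u^3 + 3*u^2 - 26*u - 24) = (u - 2)*(u + 2)*(u^3 + 8*u^2 + 19*u + 12) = (u - 2)*(u + 2)*(u + 4)*(u^2 + 4*u + 3) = (u - 2)*(u + 2)*(u + 3)*(u + 4)*(u + 1)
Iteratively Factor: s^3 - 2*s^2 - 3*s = (s - 3)*(s^2 + s) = s*(s - 3)*(s + 1)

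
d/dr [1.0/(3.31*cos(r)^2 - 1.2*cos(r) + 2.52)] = (6.62*cos(r) - 1.2)*sin(r)/(3.31*cos(r)^2 - 1.2*cos(r) + 2.52)^2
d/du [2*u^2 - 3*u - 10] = 4*u - 3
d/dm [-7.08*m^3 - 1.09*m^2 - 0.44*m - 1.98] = -21.24*m^2 - 2.18*m - 0.44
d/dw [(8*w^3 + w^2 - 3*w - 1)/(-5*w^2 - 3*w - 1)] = 2*w*(-20*w^3 - 24*w^2 - 21*w - 6)/(25*w^4 + 30*w^3 + 19*w^2 + 6*w + 1)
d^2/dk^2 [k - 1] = 0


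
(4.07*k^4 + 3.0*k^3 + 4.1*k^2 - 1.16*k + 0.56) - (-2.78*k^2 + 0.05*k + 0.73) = 4.07*k^4 + 3.0*k^3 + 6.88*k^2 - 1.21*k - 0.17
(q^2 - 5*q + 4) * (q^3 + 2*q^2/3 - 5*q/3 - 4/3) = q^5 - 13*q^4/3 - q^3 + 29*q^2/3 - 16/3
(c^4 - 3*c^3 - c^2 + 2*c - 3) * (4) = 4*c^4 - 12*c^3 - 4*c^2 + 8*c - 12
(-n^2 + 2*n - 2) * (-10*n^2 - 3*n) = 10*n^4 - 17*n^3 + 14*n^2 + 6*n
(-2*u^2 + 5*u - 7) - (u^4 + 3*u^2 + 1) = -u^4 - 5*u^2 + 5*u - 8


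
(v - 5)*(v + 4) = v^2 - v - 20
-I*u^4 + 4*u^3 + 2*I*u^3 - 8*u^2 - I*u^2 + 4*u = u*(u - 1)*(u + 4*I)*(-I*u + I)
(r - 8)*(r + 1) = r^2 - 7*r - 8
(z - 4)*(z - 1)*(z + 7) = z^3 + 2*z^2 - 31*z + 28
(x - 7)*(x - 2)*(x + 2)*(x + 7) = x^4 - 53*x^2 + 196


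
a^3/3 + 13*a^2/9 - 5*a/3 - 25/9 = (a/3 + 1/3)*(a - 5/3)*(a + 5)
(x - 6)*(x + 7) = x^2 + x - 42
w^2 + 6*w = w*(w + 6)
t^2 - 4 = (t - 2)*(t + 2)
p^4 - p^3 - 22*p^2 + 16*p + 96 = (p - 4)*(p - 3)*(p + 2)*(p + 4)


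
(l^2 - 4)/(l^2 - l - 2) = (l + 2)/(l + 1)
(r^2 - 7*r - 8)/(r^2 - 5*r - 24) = (r + 1)/(r + 3)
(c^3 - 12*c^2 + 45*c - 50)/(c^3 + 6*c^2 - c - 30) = (c^2 - 10*c + 25)/(c^2 + 8*c + 15)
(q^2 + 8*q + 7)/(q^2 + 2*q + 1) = (q + 7)/(q + 1)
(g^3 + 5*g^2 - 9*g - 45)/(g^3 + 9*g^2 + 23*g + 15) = (g - 3)/(g + 1)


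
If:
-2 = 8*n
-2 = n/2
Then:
No Solution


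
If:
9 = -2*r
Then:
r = -9/2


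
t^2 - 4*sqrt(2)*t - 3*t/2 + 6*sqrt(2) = (t - 3/2)*(t - 4*sqrt(2))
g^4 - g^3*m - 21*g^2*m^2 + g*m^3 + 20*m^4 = (g - 5*m)*(g - m)*(g + m)*(g + 4*m)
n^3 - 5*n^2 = n^2*(n - 5)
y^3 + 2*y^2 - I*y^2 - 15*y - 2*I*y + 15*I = (y - 3)*(y + 5)*(y - I)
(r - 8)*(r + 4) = r^2 - 4*r - 32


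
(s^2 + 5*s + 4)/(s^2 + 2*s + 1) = (s + 4)/(s + 1)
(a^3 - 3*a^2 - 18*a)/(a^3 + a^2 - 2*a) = (a^2 - 3*a - 18)/(a^2 + a - 2)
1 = 1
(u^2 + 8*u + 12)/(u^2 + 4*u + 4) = (u + 6)/(u + 2)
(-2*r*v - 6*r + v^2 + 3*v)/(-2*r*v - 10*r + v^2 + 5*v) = (v + 3)/(v + 5)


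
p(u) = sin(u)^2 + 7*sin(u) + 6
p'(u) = 2*sin(u)*cos(u) + 7*cos(u)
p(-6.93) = 2.14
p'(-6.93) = 4.62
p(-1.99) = 0.44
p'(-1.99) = -2.11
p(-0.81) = 1.45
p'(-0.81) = 3.83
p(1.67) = 13.96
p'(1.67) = -0.89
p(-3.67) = 9.78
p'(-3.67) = -6.92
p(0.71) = 10.99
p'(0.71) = 6.30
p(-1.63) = 0.01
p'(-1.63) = -0.30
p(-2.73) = 3.36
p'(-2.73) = -5.68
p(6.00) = 4.12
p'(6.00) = 6.18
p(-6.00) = 8.03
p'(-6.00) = 7.26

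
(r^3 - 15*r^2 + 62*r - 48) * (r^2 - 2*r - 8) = r^5 - 17*r^4 + 84*r^3 - 52*r^2 - 400*r + 384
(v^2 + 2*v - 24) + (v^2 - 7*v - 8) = 2*v^2 - 5*v - 32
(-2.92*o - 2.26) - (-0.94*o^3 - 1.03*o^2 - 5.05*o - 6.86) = 0.94*o^3 + 1.03*o^2 + 2.13*o + 4.6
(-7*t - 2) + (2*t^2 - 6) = 2*t^2 - 7*t - 8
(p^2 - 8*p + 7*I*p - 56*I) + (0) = p^2 - 8*p + 7*I*p - 56*I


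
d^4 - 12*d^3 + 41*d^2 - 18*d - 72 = (d - 6)*(d - 4)*(d - 3)*(d + 1)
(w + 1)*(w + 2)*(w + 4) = w^3 + 7*w^2 + 14*w + 8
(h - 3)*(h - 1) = h^2 - 4*h + 3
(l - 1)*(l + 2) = l^2 + l - 2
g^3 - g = g*(g - 1)*(g + 1)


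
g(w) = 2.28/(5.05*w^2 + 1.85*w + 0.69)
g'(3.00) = -0.03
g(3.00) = 0.04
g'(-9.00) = 0.00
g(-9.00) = 0.01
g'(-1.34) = 0.50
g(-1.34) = 0.31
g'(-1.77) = 0.21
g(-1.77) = 0.17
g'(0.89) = -0.62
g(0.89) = 0.36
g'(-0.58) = 5.28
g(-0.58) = 1.73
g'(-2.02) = 0.14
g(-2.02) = 0.13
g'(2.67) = -0.04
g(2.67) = 0.05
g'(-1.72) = 0.23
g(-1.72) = 0.18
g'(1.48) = -0.18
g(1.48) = 0.16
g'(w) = 2.28*(-10.1*w - 1.85)/(5.05*w^2 + 1.85*w + 0.69)^2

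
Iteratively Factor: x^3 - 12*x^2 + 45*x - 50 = (x - 5)*(x^2 - 7*x + 10) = (x - 5)^2*(x - 2)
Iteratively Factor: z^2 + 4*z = (z)*(z + 4)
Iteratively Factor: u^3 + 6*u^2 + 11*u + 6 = (u + 3)*(u^2 + 3*u + 2) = (u + 1)*(u + 3)*(u + 2)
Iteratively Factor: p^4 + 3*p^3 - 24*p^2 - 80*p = (p - 5)*(p^3 + 8*p^2 + 16*p) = (p - 5)*(p + 4)*(p^2 + 4*p) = p*(p - 5)*(p + 4)*(p + 4)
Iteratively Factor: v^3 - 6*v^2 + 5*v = (v - 5)*(v^2 - v) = (v - 5)*(v - 1)*(v)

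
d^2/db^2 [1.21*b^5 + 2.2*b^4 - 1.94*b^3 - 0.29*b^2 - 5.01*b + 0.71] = 24.2*b^3 + 26.4*b^2 - 11.64*b - 0.58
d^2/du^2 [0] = 0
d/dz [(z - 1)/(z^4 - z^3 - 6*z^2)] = (-z*(-z^2 + z + 6) + (z - 1)*(-4*z^2 + 3*z + 12))/(z^3*(-z^2 + z + 6)^2)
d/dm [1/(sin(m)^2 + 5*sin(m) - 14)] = -(2*sin(m) + 5)*cos(m)/(sin(m)^2 + 5*sin(m) - 14)^2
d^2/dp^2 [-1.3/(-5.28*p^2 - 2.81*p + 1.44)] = (-72.48384*p^2 - 38.57568*p + 1.3*(10.56*p + 2.81)*(21.12*p + 5.62) + 19.76832)/(5.28*p^2 + 2.81*p - 1.44)^3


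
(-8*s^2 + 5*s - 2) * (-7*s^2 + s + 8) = 56*s^4 - 43*s^3 - 45*s^2 + 38*s - 16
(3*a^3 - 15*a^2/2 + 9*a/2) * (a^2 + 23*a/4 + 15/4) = 3*a^5 + 39*a^4/4 - 219*a^3/8 - 9*a^2/4 + 135*a/8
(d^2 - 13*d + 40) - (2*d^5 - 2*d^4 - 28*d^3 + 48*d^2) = -2*d^5 + 2*d^4 + 28*d^3 - 47*d^2 - 13*d + 40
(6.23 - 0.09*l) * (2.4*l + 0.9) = -0.216*l^2 + 14.871*l + 5.607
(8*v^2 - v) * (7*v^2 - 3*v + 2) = 56*v^4 - 31*v^3 + 19*v^2 - 2*v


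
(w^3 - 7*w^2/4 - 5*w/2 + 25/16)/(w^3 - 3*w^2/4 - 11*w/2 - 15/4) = (w^2 - 3*w + 5/4)/(w^2 - 2*w - 3)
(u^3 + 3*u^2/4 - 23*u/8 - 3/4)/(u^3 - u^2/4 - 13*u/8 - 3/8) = (u + 2)/(u + 1)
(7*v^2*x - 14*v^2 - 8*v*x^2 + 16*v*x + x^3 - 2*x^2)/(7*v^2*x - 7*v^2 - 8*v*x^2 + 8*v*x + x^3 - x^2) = (x - 2)/(x - 1)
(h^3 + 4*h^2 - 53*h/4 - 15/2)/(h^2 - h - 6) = (-h^3 - 4*h^2 + 53*h/4 + 15/2)/(-h^2 + h + 6)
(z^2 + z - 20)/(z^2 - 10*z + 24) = (z + 5)/(z - 6)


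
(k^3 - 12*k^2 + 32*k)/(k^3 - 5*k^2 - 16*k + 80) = k*(k - 8)/(k^2 - k - 20)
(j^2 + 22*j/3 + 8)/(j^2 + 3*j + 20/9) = 3*(j + 6)/(3*j + 5)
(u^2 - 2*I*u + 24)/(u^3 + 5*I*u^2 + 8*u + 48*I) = (u - 6*I)/(u^2 + I*u + 12)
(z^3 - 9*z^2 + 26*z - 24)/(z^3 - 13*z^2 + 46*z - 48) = (z - 4)/(z - 8)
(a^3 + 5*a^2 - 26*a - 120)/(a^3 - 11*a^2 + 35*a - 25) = (a^2 + 10*a + 24)/(a^2 - 6*a + 5)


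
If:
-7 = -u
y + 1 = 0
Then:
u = 7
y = -1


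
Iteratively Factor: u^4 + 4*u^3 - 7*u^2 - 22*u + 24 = (u - 2)*(u^3 + 6*u^2 + 5*u - 12) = (u - 2)*(u - 1)*(u^2 + 7*u + 12) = (u - 2)*(u - 1)*(u + 3)*(u + 4)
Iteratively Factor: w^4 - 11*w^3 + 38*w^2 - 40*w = (w - 4)*(w^3 - 7*w^2 + 10*w) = (w - 5)*(w - 4)*(w^2 - 2*w) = (w - 5)*(w - 4)*(w - 2)*(w)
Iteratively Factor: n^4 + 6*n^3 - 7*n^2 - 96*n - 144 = (n - 4)*(n^3 + 10*n^2 + 33*n + 36) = (n - 4)*(n + 3)*(n^2 + 7*n + 12) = (n - 4)*(n + 3)^2*(n + 4)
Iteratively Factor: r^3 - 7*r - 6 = (r + 2)*(r^2 - 2*r - 3) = (r - 3)*(r + 2)*(r + 1)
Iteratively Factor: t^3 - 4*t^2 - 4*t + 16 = (t - 2)*(t^2 - 2*t - 8) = (t - 2)*(t + 2)*(t - 4)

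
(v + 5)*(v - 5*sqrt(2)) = v^2 - 5*sqrt(2)*v + 5*v - 25*sqrt(2)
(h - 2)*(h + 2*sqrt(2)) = h^2 - 2*h + 2*sqrt(2)*h - 4*sqrt(2)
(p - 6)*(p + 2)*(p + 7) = p^3 + 3*p^2 - 40*p - 84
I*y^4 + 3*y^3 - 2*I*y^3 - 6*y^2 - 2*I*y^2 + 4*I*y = y*(y - 2)*(y - 2*I)*(I*y + 1)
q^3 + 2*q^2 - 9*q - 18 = (q - 3)*(q + 2)*(q + 3)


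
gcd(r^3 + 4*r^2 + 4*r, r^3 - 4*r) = r^2 + 2*r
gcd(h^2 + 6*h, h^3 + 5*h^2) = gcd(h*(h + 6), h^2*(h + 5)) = h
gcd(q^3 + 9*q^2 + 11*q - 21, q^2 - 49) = q + 7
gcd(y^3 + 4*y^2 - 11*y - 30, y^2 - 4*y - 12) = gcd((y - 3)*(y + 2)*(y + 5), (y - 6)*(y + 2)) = y + 2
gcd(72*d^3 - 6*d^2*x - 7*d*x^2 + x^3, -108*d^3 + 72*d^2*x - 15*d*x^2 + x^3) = -6*d + x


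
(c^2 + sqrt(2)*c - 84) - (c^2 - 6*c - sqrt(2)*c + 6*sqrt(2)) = 2*sqrt(2)*c + 6*c - 84 - 6*sqrt(2)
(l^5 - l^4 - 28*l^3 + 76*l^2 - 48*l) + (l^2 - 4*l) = l^5 - l^4 - 28*l^3 + 77*l^2 - 52*l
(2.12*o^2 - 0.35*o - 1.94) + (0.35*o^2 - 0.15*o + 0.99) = 2.47*o^2 - 0.5*o - 0.95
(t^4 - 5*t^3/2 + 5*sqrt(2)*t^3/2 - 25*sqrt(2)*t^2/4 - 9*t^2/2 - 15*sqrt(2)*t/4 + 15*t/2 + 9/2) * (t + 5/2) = t^5 + 5*sqrt(2)*t^4/2 - 43*t^3/4 - 155*sqrt(2)*t^2/8 - 15*t^2/4 - 75*sqrt(2)*t/8 + 93*t/4 + 45/4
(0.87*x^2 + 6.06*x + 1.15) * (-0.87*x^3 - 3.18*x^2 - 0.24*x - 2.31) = -0.7569*x^5 - 8.0388*x^4 - 20.4801*x^3 - 7.1211*x^2 - 14.2746*x - 2.6565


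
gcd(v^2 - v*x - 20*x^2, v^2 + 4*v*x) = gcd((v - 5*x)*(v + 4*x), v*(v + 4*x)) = v + 4*x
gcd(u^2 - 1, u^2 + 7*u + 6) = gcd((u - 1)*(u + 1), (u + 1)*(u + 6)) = u + 1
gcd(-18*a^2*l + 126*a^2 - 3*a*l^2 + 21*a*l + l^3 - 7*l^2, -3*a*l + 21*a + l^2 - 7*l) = l - 7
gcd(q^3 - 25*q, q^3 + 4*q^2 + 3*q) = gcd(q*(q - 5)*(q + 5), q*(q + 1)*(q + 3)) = q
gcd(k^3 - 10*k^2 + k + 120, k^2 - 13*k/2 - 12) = k - 8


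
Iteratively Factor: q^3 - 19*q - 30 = (q + 2)*(q^2 - 2*q - 15) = (q + 2)*(q + 3)*(q - 5)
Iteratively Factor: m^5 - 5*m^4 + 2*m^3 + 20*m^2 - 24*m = (m - 3)*(m^4 - 2*m^3 - 4*m^2 + 8*m) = (m - 3)*(m + 2)*(m^3 - 4*m^2 + 4*m) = m*(m - 3)*(m + 2)*(m^2 - 4*m + 4) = m*(m - 3)*(m - 2)*(m + 2)*(m - 2)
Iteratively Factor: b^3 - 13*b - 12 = (b + 3)*(b^2 - 3*b - 4) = (b + 1)*(b + 3)*(b - 4)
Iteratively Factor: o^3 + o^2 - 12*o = (o + 4)*(o^2 - 3*o) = o*(o + 4)*(o - 3)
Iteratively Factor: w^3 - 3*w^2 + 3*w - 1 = (w - 1)*(w^2 - 2*w + 1) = (w - 1)^2*(w - 1)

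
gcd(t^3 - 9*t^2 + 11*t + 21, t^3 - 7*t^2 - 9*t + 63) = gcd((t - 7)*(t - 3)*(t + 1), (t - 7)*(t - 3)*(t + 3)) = t^2 - 10*t + 21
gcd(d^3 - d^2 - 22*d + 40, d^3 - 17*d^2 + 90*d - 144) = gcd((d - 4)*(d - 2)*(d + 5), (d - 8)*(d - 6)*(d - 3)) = 1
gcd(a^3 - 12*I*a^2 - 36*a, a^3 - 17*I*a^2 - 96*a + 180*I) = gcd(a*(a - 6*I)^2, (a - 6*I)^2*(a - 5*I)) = a^2 - 12*I*a - 36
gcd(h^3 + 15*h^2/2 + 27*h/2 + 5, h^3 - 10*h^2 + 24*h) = 1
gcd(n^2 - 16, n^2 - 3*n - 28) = n + 4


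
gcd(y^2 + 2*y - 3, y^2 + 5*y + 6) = y + 3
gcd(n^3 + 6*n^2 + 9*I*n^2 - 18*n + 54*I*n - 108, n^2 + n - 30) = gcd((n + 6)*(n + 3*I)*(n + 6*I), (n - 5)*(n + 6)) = n + 6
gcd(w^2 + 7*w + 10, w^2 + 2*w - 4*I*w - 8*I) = w + 2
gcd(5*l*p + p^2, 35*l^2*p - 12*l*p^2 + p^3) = p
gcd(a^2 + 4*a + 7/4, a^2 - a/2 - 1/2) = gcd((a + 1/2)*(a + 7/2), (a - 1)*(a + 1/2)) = a + 1/2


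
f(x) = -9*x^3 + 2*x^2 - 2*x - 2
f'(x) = -27*x^2 + 4*x - 2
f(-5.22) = 1343.07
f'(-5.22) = -758.59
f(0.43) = -3.21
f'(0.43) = -5.27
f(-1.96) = 77.37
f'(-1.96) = -113.56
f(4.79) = -954.81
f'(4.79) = -602.33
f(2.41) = -121.18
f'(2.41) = -149.18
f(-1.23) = 20.23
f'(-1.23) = -47.77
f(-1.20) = 18.83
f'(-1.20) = -45.68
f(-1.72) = 53.15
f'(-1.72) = -88.76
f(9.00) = -6419.00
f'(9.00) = -2153.00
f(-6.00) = 2026.00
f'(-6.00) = -998.00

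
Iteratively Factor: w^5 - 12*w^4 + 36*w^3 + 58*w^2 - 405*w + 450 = (w - 5)*(w^4 - 7*w^3 + w^2 + 63*w - 90) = (w - 5)*(w - 2)*(w^3 - 5*w^2 - 9*w + 45) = (w - 5)^2*(w - 2)*(w^2 - 9) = (w - 5)^2*(w - 2)*(w + 3)*(w - 3)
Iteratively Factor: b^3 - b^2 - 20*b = (b + 4)*(b^2 - 5*b) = b*(b + 4)*(b - 5)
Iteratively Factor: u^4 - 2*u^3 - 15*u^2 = (u)*(u^3 - 2*u^2 - 15*u) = u*(u + 3)*(u^2 - 5*u) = u*(u - 5)*(u + 3)*(u)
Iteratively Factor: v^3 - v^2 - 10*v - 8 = (v - 4)*(v^2 + 3*v + 2) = (v - 4)*(v + 2)*(v + 1)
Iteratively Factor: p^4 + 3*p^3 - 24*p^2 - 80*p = (p)*(p^3 + 3*p^2 - 24*p - 80) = p*(p + 4)*(p^2 - p - 20) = p*(p + 4)^2*(p - 5)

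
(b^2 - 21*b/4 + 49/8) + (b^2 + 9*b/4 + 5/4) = 2*b^2 - 3*b + 59/8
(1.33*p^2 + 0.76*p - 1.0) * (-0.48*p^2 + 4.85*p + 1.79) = -0.6384*p^4 + 6.0857*p^3 + 6.5467*p^2 - 3.4896*p - 1.79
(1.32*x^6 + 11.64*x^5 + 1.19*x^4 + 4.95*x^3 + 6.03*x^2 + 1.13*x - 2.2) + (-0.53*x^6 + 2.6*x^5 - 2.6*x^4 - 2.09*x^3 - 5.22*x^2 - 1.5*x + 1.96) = 0.79*x^6 + 14.24*x^5 - 1.41*x^4 + 2.86*x^3 + 0.81*x^2 - 0.37*x - 0.24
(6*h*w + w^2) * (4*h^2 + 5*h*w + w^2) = 24*h^3*w + 34*h^2*w^2 + 11*h*w^3 + w^4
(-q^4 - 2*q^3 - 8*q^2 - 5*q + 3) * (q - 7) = -q^5 + 5*q^4 + 6*q^3 + 51*q^2 + 38*q - 21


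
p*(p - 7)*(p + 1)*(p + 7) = p^4 + p^3 - 49*p^2 - 49*p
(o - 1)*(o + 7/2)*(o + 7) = o^3 + 19*o^2/2 + 14*o - 49/2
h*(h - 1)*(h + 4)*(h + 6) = h^4 + 9*h^3 + 14*h^2 - 24*h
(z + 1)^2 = z^2 + 2*z + 1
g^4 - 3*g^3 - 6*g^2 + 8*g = g*(g - 4)*(g - 1)*(g + 2)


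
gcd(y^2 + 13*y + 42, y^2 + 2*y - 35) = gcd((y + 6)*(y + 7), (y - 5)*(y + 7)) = y + 7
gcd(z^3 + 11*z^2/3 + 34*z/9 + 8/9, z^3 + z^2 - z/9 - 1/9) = z + 1/3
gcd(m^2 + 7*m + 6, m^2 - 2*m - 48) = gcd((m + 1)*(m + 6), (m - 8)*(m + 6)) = m + 6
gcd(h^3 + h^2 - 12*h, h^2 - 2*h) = h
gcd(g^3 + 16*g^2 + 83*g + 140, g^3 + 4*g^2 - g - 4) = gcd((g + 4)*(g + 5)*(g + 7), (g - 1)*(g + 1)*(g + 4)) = g + 4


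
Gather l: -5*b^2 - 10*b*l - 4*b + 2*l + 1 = -5*b^2 - 4*b + l*(2 - 10*b) + 1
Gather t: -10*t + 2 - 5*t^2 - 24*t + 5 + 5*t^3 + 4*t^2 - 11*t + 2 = 5*t^3 - t^2 - 45*t + 9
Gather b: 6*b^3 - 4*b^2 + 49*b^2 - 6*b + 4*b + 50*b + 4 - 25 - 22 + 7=6*b^3 + 45*b^2 + 48*b - 36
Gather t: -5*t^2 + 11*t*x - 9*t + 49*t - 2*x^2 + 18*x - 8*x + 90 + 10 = -5*t^2 + t*(11*x + 40) - 2*x^2 + 10*x + 100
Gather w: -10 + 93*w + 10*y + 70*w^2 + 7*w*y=70*w^2 + w*(7*y + 93) + 10*y - 10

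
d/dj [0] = 0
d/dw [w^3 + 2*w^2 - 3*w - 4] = 3*w^2 + 4*w - 3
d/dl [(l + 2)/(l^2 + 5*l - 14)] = (l^2 + 5*l - (l + 2)*(2*l + 5) - 14)/(l^2 + 5*l - 14)^2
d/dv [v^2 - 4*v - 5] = 2*v - 4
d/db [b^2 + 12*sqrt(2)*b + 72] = 2*b + 12*sqrt(2)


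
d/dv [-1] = 0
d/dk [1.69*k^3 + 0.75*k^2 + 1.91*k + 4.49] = 5.07*k^2 + 1.5*k + 1.91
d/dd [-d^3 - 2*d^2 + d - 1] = -3*d^2 - 4*d + 1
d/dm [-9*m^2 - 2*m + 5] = -18*m - 2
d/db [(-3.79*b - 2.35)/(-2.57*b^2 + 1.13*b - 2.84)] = (-9.7403*b^2 - 12.079*b + 13.4191)/(6.6049*b^4 - 5.8082*b^3 + 15.8745*b^2 - 6.4184*b + 8.0656)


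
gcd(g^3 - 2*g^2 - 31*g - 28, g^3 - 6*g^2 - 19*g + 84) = g^2 - 3*g - 28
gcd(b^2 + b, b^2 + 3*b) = b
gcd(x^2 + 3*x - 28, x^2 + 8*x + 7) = x + 7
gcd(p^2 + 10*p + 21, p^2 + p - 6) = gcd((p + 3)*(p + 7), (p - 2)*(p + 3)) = p + 3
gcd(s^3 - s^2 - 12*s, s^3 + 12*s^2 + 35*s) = s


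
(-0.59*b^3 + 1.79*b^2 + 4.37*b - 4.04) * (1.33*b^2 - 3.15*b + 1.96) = -0.7847*b^5 + 4.2392*b^4 - 0.982799999999999*b^3 - 15.6303*b^2 + 21.2912*b - 7.9184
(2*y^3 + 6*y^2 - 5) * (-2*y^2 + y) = -4*y^5 - 10*y^4 + 6*y^3 + 10*y^2 - 5*y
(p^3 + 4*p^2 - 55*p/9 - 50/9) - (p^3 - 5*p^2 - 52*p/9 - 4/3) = 9*p^2 - p/3 - 38/9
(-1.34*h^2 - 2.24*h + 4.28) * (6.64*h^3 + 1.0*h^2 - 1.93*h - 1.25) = -8.8976*h^5 - 16.2136*h^4 + 28.7654*h^3 + 10.2782*h^2 - 5.4604*h - 5.35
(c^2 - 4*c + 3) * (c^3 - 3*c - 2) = c^5 - 4*c^4 + 10*c^2 - c - 6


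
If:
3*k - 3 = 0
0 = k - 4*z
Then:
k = 1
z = 1/4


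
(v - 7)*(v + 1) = v^2 - 6*v - 7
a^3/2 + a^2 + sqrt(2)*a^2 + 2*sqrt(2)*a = a*(a/2 + sqrt(2))*(a + 2)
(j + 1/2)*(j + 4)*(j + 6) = j^3 + 21*j^2/2 + 29*j + 12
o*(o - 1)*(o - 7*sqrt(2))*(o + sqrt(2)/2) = o^4 - 13*sqrt(2)*o^3/2 - o^3 - 7*o^2 + 13*sqrt(2)*o^2/2 + 7*o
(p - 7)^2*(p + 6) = p^3 - 8*p^2 - 35*p + 294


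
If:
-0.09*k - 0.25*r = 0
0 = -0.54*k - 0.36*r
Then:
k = 0.00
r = 0.00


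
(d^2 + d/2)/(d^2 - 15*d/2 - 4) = d/(d - 8)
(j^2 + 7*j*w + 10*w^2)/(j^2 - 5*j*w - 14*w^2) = (-j - 5*w)/(-j + 7*w)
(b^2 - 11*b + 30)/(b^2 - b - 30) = (b - 5)/(b + 5)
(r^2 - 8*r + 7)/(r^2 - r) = (r - 7)/r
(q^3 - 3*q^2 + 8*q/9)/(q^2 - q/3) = q - 8/3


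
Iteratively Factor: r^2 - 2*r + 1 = (r - 1)*(r - 1)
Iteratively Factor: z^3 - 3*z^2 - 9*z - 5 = (z + 1)*(z^2 - 4*z - 5) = (z - 5)*(z + 1)*(z + 1)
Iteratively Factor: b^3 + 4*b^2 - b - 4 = (b + 1)*(b^2 + 3*b - 4) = (b - 1)*(b + 1)*(b + 4)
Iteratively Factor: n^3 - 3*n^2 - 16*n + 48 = (n + 4)*(n^2 - 7*n + 12) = (n - 3)*(n + 4)*(n - 4)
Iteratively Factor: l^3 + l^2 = (l + 1)*(l^2) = l*(l + 1)*(l)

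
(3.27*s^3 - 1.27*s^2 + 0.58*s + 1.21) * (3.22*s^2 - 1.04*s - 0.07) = 10.5294*s^5 - 7.4902*s^4 + 2.9595*s^3 + 3.3819*s^2 - 1.299*s - 0.0847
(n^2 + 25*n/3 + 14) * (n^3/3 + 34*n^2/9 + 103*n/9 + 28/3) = n^5/3 + 59*n^4/9 + 1285*n^3/27 + 4255*n^2/27 + 238*n + 392/3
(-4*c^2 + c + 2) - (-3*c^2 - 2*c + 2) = -c^2 + 3*c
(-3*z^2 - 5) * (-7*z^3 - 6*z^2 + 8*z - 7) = 21*z^5 + 18*z^4 + 11*z^3 + 51*z^2 - 40*z + 35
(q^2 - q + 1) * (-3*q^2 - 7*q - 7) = -3*q^4 - 4*q^3 - 3*q^2 - 7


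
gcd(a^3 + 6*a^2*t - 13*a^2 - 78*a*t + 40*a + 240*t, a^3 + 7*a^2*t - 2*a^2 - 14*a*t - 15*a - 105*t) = a - 5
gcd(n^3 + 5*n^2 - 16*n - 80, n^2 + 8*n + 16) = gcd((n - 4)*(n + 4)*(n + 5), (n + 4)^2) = n + 4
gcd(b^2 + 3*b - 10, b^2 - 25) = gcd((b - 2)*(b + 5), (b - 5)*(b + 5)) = b + 5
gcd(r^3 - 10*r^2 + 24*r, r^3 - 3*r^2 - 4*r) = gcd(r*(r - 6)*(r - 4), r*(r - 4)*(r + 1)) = r^2 - 4*r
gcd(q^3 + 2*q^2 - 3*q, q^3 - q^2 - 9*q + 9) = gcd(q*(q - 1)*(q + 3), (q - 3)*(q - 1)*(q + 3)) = q^2 + 2*q - 3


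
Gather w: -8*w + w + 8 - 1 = 7 - 7*w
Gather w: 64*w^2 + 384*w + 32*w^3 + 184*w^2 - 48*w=32*w^3 + 248*w^2 + 336*w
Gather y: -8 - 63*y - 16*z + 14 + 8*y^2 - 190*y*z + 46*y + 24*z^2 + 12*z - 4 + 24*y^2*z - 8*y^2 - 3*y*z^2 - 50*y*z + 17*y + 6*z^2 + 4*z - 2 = 24*y^2*z + y*(-3*z^2 - 240*z) + 30*z^2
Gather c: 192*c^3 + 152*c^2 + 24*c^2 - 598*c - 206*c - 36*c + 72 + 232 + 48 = 192*c^3 + 176*c^2 - 840*c + 352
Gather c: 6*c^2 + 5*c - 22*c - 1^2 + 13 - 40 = 6*c^2 - 17*c - 28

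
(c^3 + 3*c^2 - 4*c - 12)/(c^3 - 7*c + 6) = (c + 2)/(c - 1)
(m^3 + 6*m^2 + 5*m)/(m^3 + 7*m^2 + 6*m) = (m + 5)/(m + 6)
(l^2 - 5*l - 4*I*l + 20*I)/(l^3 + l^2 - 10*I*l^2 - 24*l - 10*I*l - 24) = (l - 5)/(l^2 + l*(1 - 6*I) - 6*I)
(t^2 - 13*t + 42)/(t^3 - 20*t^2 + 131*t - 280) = (t - 6)/(t^2 - 13*t + 40)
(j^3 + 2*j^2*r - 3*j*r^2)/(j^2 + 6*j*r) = (j^2 + 2*j*r - 3*r^2)/(j + 6*r)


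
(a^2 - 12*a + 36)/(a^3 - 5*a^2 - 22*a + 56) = (a^2 - 12*a + 36)/(a^3 - 5*a^2 - 22*a + 56)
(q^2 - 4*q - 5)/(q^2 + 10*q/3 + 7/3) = 3*(q - 5)/(3*q + 7)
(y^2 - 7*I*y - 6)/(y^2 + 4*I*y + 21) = (y^2 - 7*I*y - 6)/(y^2 + 4*I*y + 21)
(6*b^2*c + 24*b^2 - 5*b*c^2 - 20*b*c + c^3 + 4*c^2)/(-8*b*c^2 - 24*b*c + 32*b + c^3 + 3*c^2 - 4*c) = (-6*b^2 + 5*b*c - c^2)/(8*b*c - 8*b - c^2 + c)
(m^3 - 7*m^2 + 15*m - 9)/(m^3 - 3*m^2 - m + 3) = (m - 3)/(m + 1)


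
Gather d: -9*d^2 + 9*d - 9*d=-9*d^2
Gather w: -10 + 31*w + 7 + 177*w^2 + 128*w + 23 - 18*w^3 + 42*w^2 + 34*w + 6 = -18*w^3 + 219*w^2 + 193*w + 26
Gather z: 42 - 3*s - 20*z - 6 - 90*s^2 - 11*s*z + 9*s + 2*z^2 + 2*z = -90*s^2 + 6*s + 2*z^2 + z*(-11*s - 18) + 36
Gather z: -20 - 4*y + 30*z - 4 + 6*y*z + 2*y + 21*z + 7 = -2*y + z*(6*y + 51) - 17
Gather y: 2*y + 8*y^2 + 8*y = 8*y^2 + 10*y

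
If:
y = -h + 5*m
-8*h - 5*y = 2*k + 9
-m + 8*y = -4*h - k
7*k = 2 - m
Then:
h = -1277/754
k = 235/754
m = -137/754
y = 296/377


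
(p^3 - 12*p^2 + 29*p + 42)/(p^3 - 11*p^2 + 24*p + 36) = (p - 7)/(p - 6)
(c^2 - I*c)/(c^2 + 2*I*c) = (c - I)/(c + 2*I)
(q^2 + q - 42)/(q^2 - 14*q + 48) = (q + 7)/(q - 8)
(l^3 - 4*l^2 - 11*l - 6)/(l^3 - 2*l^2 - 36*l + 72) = (l^2 + 2*l + 1)/(l^2 + 4*l - 12)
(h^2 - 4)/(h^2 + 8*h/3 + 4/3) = 3*(h - 2)/(3*h + 2)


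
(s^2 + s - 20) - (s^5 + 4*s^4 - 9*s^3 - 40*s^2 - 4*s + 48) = -s^5 - 4*s^4 + 9*s^3 + 41*s^2 + 5*s - 68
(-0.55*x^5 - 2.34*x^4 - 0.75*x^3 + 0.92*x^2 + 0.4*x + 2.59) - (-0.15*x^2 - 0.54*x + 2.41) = -0.55*x^5 - 2.34*x^4 - 0.75*x^3 + 1.07*x^2 + 0.94*x + 0.18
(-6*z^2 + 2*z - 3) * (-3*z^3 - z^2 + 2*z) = 18*z^5 - 5*z^3 + 7*z^2 - 6*z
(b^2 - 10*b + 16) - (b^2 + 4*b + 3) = 13 - 14*b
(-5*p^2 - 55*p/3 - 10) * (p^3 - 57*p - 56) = -5*p^5 - 55*p^4/3 + 275*p^3 + 1325*p^2 + 4790*p/3 + 560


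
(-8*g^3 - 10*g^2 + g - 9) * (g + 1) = -8*g^4 - 18*g^3 - 9*g^2 - 8*g - 9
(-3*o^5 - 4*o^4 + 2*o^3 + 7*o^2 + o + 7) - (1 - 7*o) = -3*o^5 - 4*o^4 + 2*o^3 + 7*o^2 + 8*o + 6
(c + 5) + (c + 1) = 2*c + 6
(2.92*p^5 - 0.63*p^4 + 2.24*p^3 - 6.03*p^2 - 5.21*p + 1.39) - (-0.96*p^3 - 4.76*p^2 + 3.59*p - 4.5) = 2.92*p^5 - 0.63*p^4 + 3.2*p^3 - 1.27*p^2 - 8.8*p + 5.89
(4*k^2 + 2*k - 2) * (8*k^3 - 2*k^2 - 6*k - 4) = 32*k^5 + 8*k^4 - 44*k^3 - 24*k^2 + 4*k + 8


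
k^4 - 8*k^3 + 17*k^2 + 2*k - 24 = (k - 4)*(k - 3)*(k - 2)*(k + 1)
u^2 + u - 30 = (u - 5)*(u + 6)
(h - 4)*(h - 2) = h^2 - 6*h + 8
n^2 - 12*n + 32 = (n - 8)*(n - 4)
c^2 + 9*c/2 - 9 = (c - 3/2)*(c + 6)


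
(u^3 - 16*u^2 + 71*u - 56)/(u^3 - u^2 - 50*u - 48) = (u^2 - 8*u + 7)/(u^2 + 7*u + 6)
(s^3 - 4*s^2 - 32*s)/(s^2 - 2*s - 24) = s*(s - 8)/(s - 6)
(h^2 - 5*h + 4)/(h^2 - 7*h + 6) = (h - 4)/(h - 6)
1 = 1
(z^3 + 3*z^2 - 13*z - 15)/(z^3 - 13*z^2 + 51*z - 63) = (z^2 + 6*z + 5)/(z^2 - 10*z + 21)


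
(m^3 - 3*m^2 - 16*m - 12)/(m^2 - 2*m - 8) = (m^2 - 5*m - 6)/(m - 4)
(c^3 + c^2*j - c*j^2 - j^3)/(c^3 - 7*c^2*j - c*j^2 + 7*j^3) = (c + j)/(c - 7*j)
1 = 1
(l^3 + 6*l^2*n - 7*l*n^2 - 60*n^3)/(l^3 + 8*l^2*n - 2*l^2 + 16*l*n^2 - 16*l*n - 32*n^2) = (l^2 + 2*l*n - 15*n^2)/(l^2 + 4*l*n - 2*l - 8*n)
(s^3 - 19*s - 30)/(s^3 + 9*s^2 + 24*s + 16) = (s^3 - 19*s - 30)/(s^3 + 9*s^2 + 24*s + 16)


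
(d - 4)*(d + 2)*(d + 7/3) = d^3 + d^2/3 - 38*d/3 - 56/3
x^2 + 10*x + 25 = (x + 5)^2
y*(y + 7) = y^2 + 7*y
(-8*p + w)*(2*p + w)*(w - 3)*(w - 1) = -16*p^2*w^2 + 64*p^2*w - 48*p^2 - 6*p*w^3 + 24*p*w^2 - 18*p*w + w^4 - 4*w^3 + 3*w^2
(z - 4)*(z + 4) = z^2 - 16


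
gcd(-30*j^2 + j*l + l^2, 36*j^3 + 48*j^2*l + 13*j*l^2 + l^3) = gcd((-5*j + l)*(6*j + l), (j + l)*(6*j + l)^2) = 6*j + l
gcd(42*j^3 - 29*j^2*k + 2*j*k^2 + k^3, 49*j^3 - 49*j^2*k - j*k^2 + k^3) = 7*j + k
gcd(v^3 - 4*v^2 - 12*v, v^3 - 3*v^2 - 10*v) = v^2 + 2*v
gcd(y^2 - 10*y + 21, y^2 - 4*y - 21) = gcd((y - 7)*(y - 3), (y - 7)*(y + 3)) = y - 7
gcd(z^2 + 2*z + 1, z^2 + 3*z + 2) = z + 1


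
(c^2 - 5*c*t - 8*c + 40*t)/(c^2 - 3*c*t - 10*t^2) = (c - 8)/(c + 2*t)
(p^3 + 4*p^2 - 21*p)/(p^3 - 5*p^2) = (p^2 + 4*p - 21)/(p*(p - 5))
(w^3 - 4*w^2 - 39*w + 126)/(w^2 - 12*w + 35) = (w^2 + 3*w - 18)/(w - 5)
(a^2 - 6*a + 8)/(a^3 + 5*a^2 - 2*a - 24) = (a - 4)/(a^2 + 7*a + 12)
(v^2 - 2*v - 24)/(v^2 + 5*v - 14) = (v^2 - 2*v - 24)/(v^2 + 5*v - 14)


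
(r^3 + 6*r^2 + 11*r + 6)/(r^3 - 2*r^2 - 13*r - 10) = (r + 3)/(r - 5)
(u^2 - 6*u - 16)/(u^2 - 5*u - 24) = (u + 2)/(u + 3)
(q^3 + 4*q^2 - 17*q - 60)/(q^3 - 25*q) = (q^2 - q - 12)/(q*(q - 5))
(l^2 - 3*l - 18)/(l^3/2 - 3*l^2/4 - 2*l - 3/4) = 4*(-l^2 + 3*l + 18)/(-2*l^3 + 3*l^2 + 8*l + 3)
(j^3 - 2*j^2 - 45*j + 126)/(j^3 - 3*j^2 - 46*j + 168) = (j - 3)/(j - 4)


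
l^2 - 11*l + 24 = (l - 8)*(l - 3)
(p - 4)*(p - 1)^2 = p^3 - 6*p^2 + 9*p - 4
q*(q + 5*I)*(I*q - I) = I*q^3 - 5*q^2 - I*q^2 + 5*q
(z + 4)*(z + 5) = z^2 + 9*z + 20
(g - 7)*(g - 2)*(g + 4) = g^3 - 5*g^2 - 22*g + 56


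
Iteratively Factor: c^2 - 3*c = (c)*(c - 3)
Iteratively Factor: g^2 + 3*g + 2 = (g + 2)*(g + 1)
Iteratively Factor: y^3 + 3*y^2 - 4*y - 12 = (y + 3)*(y^2 - 4) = (y - 2)*(y + 3)*(y + 2)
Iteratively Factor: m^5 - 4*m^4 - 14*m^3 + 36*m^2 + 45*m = (m)*(m^4 - 4*m^3 - 14*m^2 + 36*m + 45) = m*(m + 3)*(m^3 - 7*m^2 + 7*m + 15) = m*(m + 1)*(m + 3)*(m^2 - 8*m + 15) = m*(m - 3)*(m + 1)*(m + 3)*(m - 5)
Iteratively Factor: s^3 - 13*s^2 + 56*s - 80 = (s - 4)*(s^2 - 9*s + 20) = (s - 5)*(s - 4)*(s - 4)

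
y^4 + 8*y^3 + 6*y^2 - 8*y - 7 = (y - 1)*(y + 1)^2*(y + 7)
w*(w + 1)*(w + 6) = w^3 + 7*w^2 + 6*w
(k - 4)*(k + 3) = k^2 - k - 12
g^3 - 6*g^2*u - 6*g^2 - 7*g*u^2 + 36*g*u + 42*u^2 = (g - 6)*(g - 7*u)*(g + u)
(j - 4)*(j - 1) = j^2 - 5*j + 4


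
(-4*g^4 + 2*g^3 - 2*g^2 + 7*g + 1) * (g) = -4*g^5 + 2*g^4 - 2*g^3 + 7*g^2 + g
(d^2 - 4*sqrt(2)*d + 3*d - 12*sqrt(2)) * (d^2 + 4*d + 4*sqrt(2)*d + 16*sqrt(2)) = d^4 + 7*d^3 - 20*d^2 - 224*d - 384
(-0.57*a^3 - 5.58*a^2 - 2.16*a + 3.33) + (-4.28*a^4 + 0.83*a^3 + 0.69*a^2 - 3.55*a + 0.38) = -4.28*a^4 + 0.26*a^3 - 4.89*a^2 - 5.71*a + 3.71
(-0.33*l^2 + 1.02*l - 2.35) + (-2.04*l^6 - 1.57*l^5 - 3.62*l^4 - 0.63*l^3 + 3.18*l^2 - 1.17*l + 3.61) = -2.04*l^6 - 1.57*l^5 - 3.62*l^4 - 0.63*l^3 + 2.85*l^2 - 0.15*l + 1.26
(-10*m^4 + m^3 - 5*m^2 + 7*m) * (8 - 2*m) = 20*m^5 - 82*m^4 + 18*m^3 - 54*m^2 + 56*m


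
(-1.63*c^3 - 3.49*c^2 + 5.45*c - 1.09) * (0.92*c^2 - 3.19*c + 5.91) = -1.4996*c^5 + 1.9889*c^4 + 6.5138*c^3 - 39.0142*c^2 + 35.6866*c - 6.4419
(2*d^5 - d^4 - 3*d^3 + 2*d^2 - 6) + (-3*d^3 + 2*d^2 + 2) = 2*d^5 - d^4 - 6*d^3 + 4*d^2 - 4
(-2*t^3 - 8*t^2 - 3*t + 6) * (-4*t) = 8*t^4 + 32*t^3 + 12*t^2 - 24*t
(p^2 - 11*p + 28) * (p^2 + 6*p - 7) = p^4 - 5*p^3 - 45*p^2 + 245*p - 196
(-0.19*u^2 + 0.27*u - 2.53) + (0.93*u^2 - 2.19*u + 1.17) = 0.74*u^2 - 1.92*u - 1.36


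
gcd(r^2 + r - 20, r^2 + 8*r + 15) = r + 5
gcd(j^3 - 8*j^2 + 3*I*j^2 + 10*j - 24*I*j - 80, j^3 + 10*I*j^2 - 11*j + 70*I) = j^2 + 3*I*j + 10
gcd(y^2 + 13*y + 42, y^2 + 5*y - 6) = y + 6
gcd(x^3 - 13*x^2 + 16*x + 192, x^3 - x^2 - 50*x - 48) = x - 8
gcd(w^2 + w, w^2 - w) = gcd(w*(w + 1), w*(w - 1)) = w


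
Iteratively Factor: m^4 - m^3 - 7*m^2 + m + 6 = (m - 1)*(m^3 - 7*m - 6) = (m - 1)*(m + 1)*(m^2 - m - 6) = (m - 3)*(m - 1)*(m + 1)*(m + 2)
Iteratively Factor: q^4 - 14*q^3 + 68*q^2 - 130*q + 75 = (q - 1)*(q^3 - 13*q^2 + 55*q - 75) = (q - 3)*(q - 1)*(q^2 - 10*q + 25) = (q - 5)*(q - 3)*(q - 1)*(q - 5)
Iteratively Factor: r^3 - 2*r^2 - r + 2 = (r - 1)*(r^2 - r - 2) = (r - 2)*(r - 1)*(r + 1)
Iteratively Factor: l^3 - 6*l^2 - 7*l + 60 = (l - 4)*(l^2 - 2*l - 15) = (l - 4)*(l + 3)*(l - 5)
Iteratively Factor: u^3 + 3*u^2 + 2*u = (u)*(u^2 + 3*u + 2) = u*(u + 2)*(u + 1)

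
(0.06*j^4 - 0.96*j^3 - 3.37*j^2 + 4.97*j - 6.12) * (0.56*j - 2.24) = 0.0336*j^5 - 0.672*j^4 + 0.2632*j^3 + 10.332*j^2 - 14.56*j + 13.7088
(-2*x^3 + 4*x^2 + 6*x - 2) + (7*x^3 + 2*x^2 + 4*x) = 5*x^3 + 6*x^2 + 10*x - 2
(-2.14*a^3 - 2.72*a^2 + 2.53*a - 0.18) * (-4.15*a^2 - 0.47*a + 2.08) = 8.881*a^5 + 12.2938*a^4 - 13.6723*a^3 - 6.0997*a^2 + 5.347*a - 0.3744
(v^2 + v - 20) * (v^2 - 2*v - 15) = v^4 - v^3 - 37*v^2 + 25*v + 300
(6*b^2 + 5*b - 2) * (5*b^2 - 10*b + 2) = 30*b^4 - 35*b^3 - 48*b^2 + 30*b - 4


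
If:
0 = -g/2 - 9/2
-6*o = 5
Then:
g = -9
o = -5/6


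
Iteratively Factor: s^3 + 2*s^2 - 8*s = (s + 4)*(s^2 - 2*s) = (s - 2)*(s + 4)*(s)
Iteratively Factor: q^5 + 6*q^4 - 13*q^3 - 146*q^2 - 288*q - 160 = (q + 4)*(q^4 + 2*q^3 - 21*q^2 - 62*q - 40) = (q + 1)*(q + 4)*(q^3 + q^2 - 22*q - 40) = (q - 5)*(q + 1)*(q + 4)*(q^2 + 6*q + 8) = (q - 5)*(q + 1)*(q + 4)^2*(q + 2)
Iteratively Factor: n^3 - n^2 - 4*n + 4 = (n + 2)*(n^2 - 3*n + 2) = (n - 2)*(n + 2)*(n - 1)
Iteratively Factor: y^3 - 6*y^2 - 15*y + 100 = (y + 4)*(y^2 - 10*y + 25) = (y - 5)*(y + 4)*(y - 5)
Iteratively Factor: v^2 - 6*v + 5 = (v - 5)*(v - 1)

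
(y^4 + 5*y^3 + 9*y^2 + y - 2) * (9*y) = 9*y^5 + 45*y^4 + 81*y^3 + 9*y^2 - 18*y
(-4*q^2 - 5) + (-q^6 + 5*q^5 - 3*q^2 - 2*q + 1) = -q^6 + 5*q^5 - 7*q^2 - 2*q - 4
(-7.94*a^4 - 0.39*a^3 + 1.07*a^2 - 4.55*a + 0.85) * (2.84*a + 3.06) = -22.5496*a^5 - 25.404*a^4 + 1.8454*a^3 - 9.6478*a^2 - 11.509*a + 2.601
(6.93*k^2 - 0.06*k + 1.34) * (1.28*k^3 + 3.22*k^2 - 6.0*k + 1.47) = 8.8704*k^5 + 22.2378*k^4 - 40.058*k^3 + 14.8619*k^2 - 8.1282*k + 1.9698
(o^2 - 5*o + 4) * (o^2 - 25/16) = o^4 - 5*o^3 + 39*o^2/16 + 125*o/16 - 25/4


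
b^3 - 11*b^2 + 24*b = b*(b - 8)*(b - 3)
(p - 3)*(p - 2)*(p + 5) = p^3 - 19*p + 30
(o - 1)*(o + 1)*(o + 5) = o^3 + 5*o^2 - o - 5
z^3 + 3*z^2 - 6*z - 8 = (z - 2)*(z + 1)*(z + 4)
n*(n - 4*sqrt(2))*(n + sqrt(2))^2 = n^4 - 2*sqrt(2)*n^3 - 14*n^2 - 8*sqrt(2)*n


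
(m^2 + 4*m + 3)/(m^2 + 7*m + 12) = (m + 1)/(m + 4)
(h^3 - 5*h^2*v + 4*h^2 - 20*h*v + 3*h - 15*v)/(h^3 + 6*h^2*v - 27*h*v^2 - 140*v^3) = (h^2 + 4*h + 3)/(h^2 + 11*h*v + 28*v^2)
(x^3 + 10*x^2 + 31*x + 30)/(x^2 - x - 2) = (x^3 + 10*x^2 + 31*x + 30)/(x^2 - x - 2)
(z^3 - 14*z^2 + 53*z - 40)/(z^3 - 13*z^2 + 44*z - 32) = (z - 5)/(z - 4)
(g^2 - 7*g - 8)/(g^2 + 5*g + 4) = (g - 8)/(g + 4)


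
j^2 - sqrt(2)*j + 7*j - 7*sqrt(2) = (j + 7)*(j - sqrt(2))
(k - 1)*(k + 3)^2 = k^3 + 5*k^2 + 3*k - 9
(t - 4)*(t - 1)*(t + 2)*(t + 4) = t^4 + t^3 - 18*t^2 - 16*t + 32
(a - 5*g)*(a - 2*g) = a^2 - 7*a*g + 10*g^2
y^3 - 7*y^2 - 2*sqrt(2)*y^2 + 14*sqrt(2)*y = y*(y - 7)*(y - 2*sqrt(2))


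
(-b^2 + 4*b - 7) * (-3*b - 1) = 3*b^3 - 11*b^2 + 17*b + 7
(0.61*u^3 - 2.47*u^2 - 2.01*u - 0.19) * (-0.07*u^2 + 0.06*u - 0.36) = -0.0427*u^5 + 0.2095*u^4 - 0.2271*u^3 + 0.7819*u^2 + 0.7122*u + 0.0684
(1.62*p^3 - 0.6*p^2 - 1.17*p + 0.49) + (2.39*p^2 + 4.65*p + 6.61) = 1.62*p^3 + 1.79*p^2 + 3.48*p + 7.1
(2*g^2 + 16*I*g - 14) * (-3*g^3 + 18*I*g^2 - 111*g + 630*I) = -6*g^5 - 12*I*g^4 - 468*g^3 - 768*I*g^2 - 8526*g - 8820*I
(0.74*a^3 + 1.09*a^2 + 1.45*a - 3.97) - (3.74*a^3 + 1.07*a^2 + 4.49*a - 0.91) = -3.0*a^3 + 0.02*a^2 - 3.04*a - 3.06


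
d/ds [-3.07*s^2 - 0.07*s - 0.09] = -6.14*s - 0.07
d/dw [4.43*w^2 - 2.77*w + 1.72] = 8.86*w - 2.77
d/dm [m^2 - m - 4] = 2*m - 1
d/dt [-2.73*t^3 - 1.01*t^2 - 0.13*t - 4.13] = -8.19*t^2 - 2.02*t - 0.13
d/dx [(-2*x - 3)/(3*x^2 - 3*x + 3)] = (-2*x^2 + 2*x + (2*x - 1)*(2*x + 3) - 2)/(3*(x^2 - x + 1)^2)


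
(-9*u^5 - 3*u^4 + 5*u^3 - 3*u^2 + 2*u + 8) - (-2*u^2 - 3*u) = -9*u^5 - 3*u^4 + 5*u^3 - u^2 + 5*u + 8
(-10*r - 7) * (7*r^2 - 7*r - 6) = -70*r^3 + 21*r^2 + 109*r + 42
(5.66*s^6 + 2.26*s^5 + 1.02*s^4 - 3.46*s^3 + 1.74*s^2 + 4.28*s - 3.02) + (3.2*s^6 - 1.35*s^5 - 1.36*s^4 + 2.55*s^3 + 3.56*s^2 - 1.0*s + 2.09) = 8.86*s^6 + 0.91*s^5 - 0.34*s^4 - 0.91*s^3 + 5.3*s^2 + 3.28*s - 0.93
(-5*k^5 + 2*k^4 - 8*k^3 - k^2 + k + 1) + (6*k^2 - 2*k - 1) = -5*k^5 + 2*k^4 - 8*k^3 + 5*k^2 - k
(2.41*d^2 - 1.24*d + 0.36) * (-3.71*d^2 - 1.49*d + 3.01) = -8.9411*d^4 + 1.0095*d^3 + 7.7661*d^2 - 4.2688*d + 1.0836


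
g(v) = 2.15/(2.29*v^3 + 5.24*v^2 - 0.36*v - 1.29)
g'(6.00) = -0.00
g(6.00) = 0.00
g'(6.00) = -0.00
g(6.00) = 0.00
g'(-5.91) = -0.00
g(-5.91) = -0.01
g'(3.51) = -0.01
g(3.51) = 0.01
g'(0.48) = -2659670.68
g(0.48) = -956.27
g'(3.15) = -0.01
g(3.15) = 0.02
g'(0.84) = -2.38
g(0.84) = 0.62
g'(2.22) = -0.05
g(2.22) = 0.04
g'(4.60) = -0.00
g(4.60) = 0.01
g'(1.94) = -0.08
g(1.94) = 0.06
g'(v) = 2.15*(-6.87*v^2 - 10.48*v + 0.36)/(2.29*v^3 + 5.24*v^2 - 0.36*v - 1.29)^2 = (-14.7705*v^2 - 22.532*v + 0.774)/(2.29*v^3 + 5.24*v^2 - 0.36*v - 1.29)^2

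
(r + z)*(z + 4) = r*z + 4*r + z^2 + 4*z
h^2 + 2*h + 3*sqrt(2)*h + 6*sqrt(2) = (h + 2)*(h + 3*sqrt(2))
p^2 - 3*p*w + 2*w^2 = (p - 2*w)*(p - w)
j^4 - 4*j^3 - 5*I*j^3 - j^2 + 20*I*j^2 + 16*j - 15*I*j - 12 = (j - 3)*(j - 1)*(j - 4*I)*(j - I)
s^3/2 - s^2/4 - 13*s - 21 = (s/2 + 1)*(s - 6)*(s + 7/2)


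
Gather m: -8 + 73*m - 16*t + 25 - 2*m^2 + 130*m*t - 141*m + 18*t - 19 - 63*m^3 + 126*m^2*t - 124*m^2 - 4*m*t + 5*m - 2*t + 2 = -63*m^3 + m^2*(126*t - 126) + m*(126*t - 63)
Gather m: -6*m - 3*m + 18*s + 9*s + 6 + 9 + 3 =-9*m + 27*s + 18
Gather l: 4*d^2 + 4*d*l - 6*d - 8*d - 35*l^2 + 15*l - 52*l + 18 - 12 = 4*d^2 - 14*d - 35*l^2 + l*(4*d - 37) + 6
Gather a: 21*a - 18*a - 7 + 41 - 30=3*a + 4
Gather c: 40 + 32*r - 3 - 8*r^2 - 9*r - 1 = -8*r^2 + 23*r + 36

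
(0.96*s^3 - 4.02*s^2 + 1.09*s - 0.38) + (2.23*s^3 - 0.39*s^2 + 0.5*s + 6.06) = 3.19*s^3 - 4.41*s^2 + 1.59*s + 5.68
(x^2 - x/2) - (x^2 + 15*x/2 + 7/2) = -8*x - 7/2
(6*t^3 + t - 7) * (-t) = -6*t^4 - t^2 + 7*t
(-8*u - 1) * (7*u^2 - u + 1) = -56*u^3 + u^2 - 7*u - 1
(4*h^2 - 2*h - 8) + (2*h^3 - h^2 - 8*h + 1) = 2*h^3 + 3*h^2 - 10*h - 7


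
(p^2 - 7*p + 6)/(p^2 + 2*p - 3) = (p - 6)/(p + 3)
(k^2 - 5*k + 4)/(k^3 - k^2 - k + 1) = (k - 4)/(k^2 - 1)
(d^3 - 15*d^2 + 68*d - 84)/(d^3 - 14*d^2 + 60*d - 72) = (d - 7)/(d - 6)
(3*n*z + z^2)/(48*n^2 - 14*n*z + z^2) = z*(3*n + z)/(48*n^2 - 14*n*z + z^2)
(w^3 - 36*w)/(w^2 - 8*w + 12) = w*(w + 6)/(w - 2)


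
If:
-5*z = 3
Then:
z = -3/5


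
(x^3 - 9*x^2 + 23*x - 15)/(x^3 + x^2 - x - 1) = (x^2 - 8*x + 15)/(x^2 + 2*x + 1)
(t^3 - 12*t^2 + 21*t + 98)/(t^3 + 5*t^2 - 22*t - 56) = (t^2 - 14*t + 49)/(t^2 + 3*t - 28)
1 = 1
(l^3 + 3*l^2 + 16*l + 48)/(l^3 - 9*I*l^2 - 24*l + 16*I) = (l^2 + l*(3 + 4*I) + 12*I)/(l^2 - 5*I*l - 4)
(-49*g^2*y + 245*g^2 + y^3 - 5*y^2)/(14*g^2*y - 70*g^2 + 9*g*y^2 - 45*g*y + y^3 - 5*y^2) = (-7*g + y)/(2*g + y)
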